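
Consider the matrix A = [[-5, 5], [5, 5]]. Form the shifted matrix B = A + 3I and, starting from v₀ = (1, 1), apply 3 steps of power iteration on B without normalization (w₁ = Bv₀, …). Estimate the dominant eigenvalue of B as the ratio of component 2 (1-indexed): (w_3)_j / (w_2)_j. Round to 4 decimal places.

B = A + 3I has rows (-2, 5); (5, 8)
w1 = Bv₀ = ((-2)·1 + 5·1; 5·1 + 8·1) = (3, 13)
w2 = Bw1 = ((-2)·3 + 5·13; 5·3 + 8·13) = (59, 119)
w3 = Bw2 = (477, 1247)
Ratio: 1247/119 = 10.4790

μ ≈ 10.4790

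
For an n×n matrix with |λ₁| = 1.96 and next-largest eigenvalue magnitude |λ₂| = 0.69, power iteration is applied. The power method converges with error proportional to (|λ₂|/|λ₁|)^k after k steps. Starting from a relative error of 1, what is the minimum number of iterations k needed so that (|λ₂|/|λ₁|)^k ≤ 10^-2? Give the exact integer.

5

|λ₂/λ₁| = 0.69/1.96 = 0.35204
Need k ≥ ln(10^-2) / ln(0.35204) = -4.6052 / -1.0440 ≈ 4.411
Smallest integer k satisfying the bound: 5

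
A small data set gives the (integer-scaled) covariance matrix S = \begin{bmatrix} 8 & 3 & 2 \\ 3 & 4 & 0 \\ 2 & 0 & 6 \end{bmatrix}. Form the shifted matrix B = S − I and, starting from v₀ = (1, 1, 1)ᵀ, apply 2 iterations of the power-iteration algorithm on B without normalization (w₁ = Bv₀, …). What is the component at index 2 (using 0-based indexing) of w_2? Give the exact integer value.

59

B = S − I has rows (7, 3, 2); (3, 3, 0); (2, 0, 5)
w1 = Bv₀ = (7·1 + 3·1 + 2·1; 3·1 + 3·1 + 0·1; 2·1 + 0·1 + 5·1) = (12, 6, 7)
w2 = Bw1 = (7·12 + 3·6 + 2·7; 3·12 + 3·6 + 0·7; 2·12 + 0·6 + 5·7) = (116, 54, 59)
Requested component of w2: 59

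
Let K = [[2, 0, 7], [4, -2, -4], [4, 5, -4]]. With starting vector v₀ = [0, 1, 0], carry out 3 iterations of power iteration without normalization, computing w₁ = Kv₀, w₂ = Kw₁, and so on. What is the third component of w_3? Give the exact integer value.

180

w1 = Kv₀ = (2·0 + 0·1 + 7·0; 4·0 + (-2)·1 + (-4)·0; 4·0 + 5·1 + (-4)·0) = (0, -2, 5)
w2 = Kw1 = (2·0 + 0·(-2) + 7·5; 4·0 + (-2)·(-2) + (-4)·5; 4·0 + 5·(-2) + (-4)·5) = (35, -16, -30)
w3 = Kw2 = (-140, 292, 180)
The requested component of w3 is 180.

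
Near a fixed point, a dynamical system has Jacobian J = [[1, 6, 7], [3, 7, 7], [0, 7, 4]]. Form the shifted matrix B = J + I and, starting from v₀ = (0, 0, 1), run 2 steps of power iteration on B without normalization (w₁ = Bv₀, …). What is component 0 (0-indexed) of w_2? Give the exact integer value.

91

B = J + I has rows (2, 6, 7); (3, 8, 7); (0, 7, 5)
w1 = Bv₀ = (2·0 + 6·0 + 7·1; 3·0 + 8·0 + 7·1; 0·0 + 7·0 + 5·1) = (7, 7, 5)
w2 = Bw1 = (2·7 + 6·7 + 7·5; 3·7 + 8·7 + 7·5; 0·7 + 7·7 + 5·5) = (91, 112, 74)
Requested component of w2: 91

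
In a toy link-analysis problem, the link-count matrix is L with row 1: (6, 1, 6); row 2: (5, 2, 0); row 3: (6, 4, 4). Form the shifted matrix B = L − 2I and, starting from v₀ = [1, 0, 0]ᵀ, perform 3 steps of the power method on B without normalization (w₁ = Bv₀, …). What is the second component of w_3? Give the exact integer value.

285

B = L − 2I has rows (4, 1, 6); (5, 0, 0); (6, 4, 2)
w1 = Bv₀ = (4, 5, 6)
w2 = Bw1 = (57, 20, 56)
w3 = Bw2 = (584, 285, 534)
Requested component of w3: 285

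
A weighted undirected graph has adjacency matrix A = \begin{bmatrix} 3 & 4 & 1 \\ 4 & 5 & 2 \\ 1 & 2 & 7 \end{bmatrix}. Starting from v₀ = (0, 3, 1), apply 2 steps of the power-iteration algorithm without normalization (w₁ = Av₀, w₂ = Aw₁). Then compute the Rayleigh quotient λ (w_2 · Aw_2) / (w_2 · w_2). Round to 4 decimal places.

λ ≈ 9.8134

w1 = Av₀ = (3·0 + 4·3 + 1·1; 4·0 + 5·3 + 2·1; 1·0 + 2·3 + 7·1) = (13, 17, 13)
w2 = Aw1 = (3·13 + 4·17 + 1·13; 4·13 + 5·17 + 2·13; 1·13 + 2·17 + 7·13) = (120, 163, 138)
Aw2 = (1150, 1571, 1412)
w2·Aw2 = 120·1150 + 163·1571 + 138·1412 = 588929; w2·w2 = 120·120 + 163·163 + 138·138 = 60013
λ ≈ 588929/60013 = 9.8134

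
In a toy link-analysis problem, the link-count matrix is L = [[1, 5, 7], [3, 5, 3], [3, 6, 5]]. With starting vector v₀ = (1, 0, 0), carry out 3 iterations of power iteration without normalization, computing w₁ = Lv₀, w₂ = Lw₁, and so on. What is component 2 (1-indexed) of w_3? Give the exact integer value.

354

w1 = Lv₀ = (1, 3, 3)
w2 = Lw1 = (37, 27, 36)
w3 = Lw2 = (424, 354, 453)
The requested component of w3 is 354.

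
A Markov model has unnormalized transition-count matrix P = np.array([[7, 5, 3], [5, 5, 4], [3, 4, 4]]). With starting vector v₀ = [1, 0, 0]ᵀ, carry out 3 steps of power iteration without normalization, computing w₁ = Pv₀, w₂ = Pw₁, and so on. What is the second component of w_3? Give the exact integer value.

987

w1 = Pv₀ = (7·1 + 5·0 + 3·0; 5·1 + 5·0 + 4·0; 3·1 + 4·0 + 4·0) = (7, 5, 3)
w2 = Pw1 = (7·7 + 5·5 + 3·3; 5·7 + 5·5 + 4·3; 3·7 + 4·5 + 4·3) = (83, 72, 53)
w3 = Pw2 = (1100, 987, 749)
The requested component of w3 is 987.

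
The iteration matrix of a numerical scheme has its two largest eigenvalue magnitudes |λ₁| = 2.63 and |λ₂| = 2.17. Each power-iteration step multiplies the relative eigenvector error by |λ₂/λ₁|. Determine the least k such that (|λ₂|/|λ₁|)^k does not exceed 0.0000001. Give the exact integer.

|λ₂/λ₁| = 2.17/2.63 = 0.82510
Need k ≥ ln(0.0000001) / ln(0.82510) = -16.1181 / -0.1923 ≈ 83.836
Smallest integer k satisfying the bound: 84

84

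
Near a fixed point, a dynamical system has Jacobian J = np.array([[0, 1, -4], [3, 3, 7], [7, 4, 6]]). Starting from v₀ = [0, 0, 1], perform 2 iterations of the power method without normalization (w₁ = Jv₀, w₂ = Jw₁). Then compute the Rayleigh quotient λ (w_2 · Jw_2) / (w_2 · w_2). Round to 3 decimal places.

λ ≈ 7.279

w1 = Jv₀ = (-4, 7, 6)
w2 = Jw1 = (-17, 51, 36)
Jw2 = (-93, 354, 301)
w2·Jw2 = (-17)·(-93) + 51·354 + 36·301 = 30471; w2·w2 = (-17)·(-17) + 51·51 + 36·36 = 4186
λ ≈ 30471/4186 = 7.279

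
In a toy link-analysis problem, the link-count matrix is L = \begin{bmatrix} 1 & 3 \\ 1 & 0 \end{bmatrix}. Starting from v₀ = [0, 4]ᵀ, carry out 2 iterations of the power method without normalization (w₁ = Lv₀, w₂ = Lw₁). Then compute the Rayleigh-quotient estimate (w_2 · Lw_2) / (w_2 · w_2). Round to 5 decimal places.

w1 = Lv₀ = (1·0 + 3·4; 1·0 + 0·4) = (12, 0)
w2 = Lw1 = (1·12 + 3·0; 1·12 + 0·0) = (12, 12)
Lw2 = (48, 12)
w2·Lw2 = 12·48 + 12·12 = 720; w2·w2 = 12·12 + 12·12 = 288
λ ≈ 720/288 = 2.50000

λ ≈ 2.50000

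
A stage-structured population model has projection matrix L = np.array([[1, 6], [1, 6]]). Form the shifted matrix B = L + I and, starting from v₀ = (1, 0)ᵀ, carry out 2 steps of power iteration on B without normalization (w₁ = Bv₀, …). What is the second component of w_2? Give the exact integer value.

B = L + I has rows (2, 6); (1, 7)
w1 = Bv₀ = (2·1 + 6·0; 1·1 + 7·0) = (2, 1)
w2 = Bw1 = (2·2 + 6·1; 1·2 + 7·1) = (10, 9)
Requested component of w2: 9

9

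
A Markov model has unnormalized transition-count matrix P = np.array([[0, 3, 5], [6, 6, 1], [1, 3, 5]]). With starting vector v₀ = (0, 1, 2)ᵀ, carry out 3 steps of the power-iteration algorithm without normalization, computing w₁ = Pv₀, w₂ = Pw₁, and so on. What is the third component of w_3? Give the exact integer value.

1016

w1 = Pv₀ = (0·0 + 3·1 + 5·2; 6·0 + 6·1 + 1·2; 1·0 + 3·1 + 5·2) = (13, 8, 13)
w2 = Pw1 = (0·13 + 3·8 + 5·13; 6·13 + 6·8 + 1·13; 1·13 + 3·8 + 5·13) = (89, 139, 102)
w3 = Pw2 = (927, 1470, 1016)
The requested component of w3 is 1016.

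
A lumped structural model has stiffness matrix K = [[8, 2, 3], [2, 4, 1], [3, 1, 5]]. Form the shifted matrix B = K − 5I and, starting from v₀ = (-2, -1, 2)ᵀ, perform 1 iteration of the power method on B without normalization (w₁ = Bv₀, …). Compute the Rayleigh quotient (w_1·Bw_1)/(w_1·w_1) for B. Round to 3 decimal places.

B = K − 5I has rows (3, 2, 3); (2, -1, 1); (3, 1, 0)
w1 = Bv₀ = (3·(-2) + 2·(-1) + 3·2; 2·(-2) + (-1)·(-1) + 1·2; 3·(-2) + 1·(-1) + 0·2) = (-2, -1, -7)
Bw1 = (-29, -10, -7)
w1·Bw1 = 117; w1·w1 = 54; μ ≈ 117/54 = 2.167

2.167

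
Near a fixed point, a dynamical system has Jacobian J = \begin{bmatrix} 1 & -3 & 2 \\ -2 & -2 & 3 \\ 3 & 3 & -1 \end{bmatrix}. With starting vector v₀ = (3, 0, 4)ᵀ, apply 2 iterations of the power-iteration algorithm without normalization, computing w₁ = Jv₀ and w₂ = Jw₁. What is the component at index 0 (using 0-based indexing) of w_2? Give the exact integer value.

w1 = Jv₀ = (11, 6, 5)
w2 = Jw1 = (3, -19, 46)
The requested component of w2 is 3.

3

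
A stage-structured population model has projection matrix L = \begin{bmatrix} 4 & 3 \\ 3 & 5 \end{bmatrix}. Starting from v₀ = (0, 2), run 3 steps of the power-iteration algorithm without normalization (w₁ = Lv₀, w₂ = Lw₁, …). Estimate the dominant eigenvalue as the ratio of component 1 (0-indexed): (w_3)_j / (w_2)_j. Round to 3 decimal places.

w1 = Lv₀ = (6, 10)
w2 = Lw1 = (54, 68)
w3 = Lw2 = (420, 502)
Ratio at component: 502 / 68 = 7.382

7.382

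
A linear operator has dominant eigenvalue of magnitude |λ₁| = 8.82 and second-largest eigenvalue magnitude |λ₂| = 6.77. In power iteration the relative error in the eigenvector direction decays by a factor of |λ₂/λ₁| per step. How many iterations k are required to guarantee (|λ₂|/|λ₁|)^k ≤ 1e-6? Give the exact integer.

|λ₂/λ₁| = 6.77/8.82 = 0.76757
Need k ≥ ln(1e-6) / ln(0.76757) = -13.8155 / -0.2645 ≈ 52.228
Smallest integer k satisfying the bound: 53

53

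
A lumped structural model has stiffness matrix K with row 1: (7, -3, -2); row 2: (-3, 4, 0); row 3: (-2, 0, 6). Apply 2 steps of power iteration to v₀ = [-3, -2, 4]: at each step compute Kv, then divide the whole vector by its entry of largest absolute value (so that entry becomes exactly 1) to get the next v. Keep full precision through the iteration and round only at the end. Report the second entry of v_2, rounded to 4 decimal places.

Kv0 = (-23.00000, 1.00000, 30.00000); divide by 30.00000 → v1 = (-0.76667, 0.03333, 1.00000)
Kv1 = (-7.46667, 2.43333, 7.53333); divide by 7.53333 → v2 = (-0.99115, 0.32301, 1.00000)
Requested entry of v2: 73/226 = 0.3230

0.3230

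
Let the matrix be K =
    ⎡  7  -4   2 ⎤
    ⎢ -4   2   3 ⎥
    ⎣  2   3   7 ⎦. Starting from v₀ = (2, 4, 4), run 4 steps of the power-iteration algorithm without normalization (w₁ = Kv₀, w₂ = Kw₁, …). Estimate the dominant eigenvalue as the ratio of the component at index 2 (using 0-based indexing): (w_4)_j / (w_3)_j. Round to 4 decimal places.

λ ≈ 8.4836

w1 = Kv₀ = (6, 12, 44)
w2 = Kw1 = (82, 132, 356)
w3 = Kw2 = (758, 1004, 3052)
w4 = Kw3 = (7394, 8132, 25892)
Ratio at component: 25892 / 3052 = 8.4836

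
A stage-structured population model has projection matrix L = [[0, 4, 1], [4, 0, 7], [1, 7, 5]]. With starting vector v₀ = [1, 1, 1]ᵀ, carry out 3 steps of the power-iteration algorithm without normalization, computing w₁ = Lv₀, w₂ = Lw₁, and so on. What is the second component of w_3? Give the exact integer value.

w1 = Lv₀ = (0·1 + 4·1 + 1·1; 4·1 + 0·1 + 7·1; 1·1 + 7·1 + 5·1) = (5, 11, 13)
w2 = Lw1 = (0·5 + 4·11 + 1·13; 4·5 + 0·11 + 7·13; 1·5 + 7·11 + 5·13) = (57, 111, 147)
w3 = Lw2 = (591, 1257, 1569)
The requested component of w3 is 1257.

1257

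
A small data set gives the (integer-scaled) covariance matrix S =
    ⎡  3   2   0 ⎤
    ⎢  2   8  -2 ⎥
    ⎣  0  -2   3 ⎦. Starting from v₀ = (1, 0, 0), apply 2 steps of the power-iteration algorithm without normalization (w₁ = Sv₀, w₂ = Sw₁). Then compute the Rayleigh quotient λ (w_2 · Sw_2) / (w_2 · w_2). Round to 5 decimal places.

w1 = Sv₀ = (3·1 + 2·0 + 0·0; 2·1 + 8·0 + (-2)·0; 0·1 + (-2)·0 + 3·0) = (3, 2, 0)
w2 = Sw1 = (3·3 + 2·2 + 0·0; 2·3 + 8·2 + (-2)·0; 0·3 + (-2)·2 + 3·0) = (13, 22, -4)
Sw2 = (83, 210, -56)
w2·Sw2 = 13·83 + 22·210 + (-4)·(-56) = 5923; w2·w2 = 13·13 + 22·22 + (-4)·(-4) = 669
λ ≈ 5923/669 = 8.85351

8.85351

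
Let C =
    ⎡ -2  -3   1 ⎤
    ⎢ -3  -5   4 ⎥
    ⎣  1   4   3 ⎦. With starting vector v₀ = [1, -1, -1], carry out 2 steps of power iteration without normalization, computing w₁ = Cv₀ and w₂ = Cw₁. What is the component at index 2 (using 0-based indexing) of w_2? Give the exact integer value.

-26

w1 = Cv₀ = ((-2)·1 + (-3)·(-1) + 1·(-1); (-3)·1 + (-5)·(-1) + 4·(-1); 1·1 + 4·(-1) + 3·(-1)) = (0, -2, -6)
w2 = Cw1 = ((-2)·0 + (-3)·(-2) + 1·(-6); (-3)·0 + (-5)·(-2) + 4·(-6); 1·0 + 4·(-2) + 3·(-6)) = (0, -14, -26)
The requested component of w2 is -26.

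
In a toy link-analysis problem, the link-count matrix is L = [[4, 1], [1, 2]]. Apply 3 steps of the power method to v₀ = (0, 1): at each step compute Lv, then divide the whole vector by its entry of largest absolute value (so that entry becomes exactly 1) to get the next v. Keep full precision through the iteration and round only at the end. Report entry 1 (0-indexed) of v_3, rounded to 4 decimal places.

Lv0 = (1.00000, 2.00000); divide by 2.00000 → v1 = (0.50000, 1.00000)
Lv1 = (3.00000, 2.50000); divide by 3.00000 → v2 = (1.00000, 0.83333)
Lv2 = (4.83333, 2.66667); divide by 4.83333 → v3 = (1.00000, 0.55172)
Requested entry of v3: 16/29 = 0.5517

0.5517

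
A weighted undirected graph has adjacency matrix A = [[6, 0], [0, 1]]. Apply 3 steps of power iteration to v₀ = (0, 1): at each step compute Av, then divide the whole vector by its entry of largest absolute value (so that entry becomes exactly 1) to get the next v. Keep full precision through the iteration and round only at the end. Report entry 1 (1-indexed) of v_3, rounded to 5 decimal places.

Av0 = (0.000000, 1.000000); divide by 1.000000 → v1 = (0.000000, 1.000000)
Av1 = (0.000000, 1.000000); divide by 1.000000 → v2 = (0.000000, 1.000000)
Av2 = (0.000000, 1.000000); divide by 1.000000 → v3 = (0.000000, 1.000000)
Requested entry of v3: 0/1 = 0.00000

0.00000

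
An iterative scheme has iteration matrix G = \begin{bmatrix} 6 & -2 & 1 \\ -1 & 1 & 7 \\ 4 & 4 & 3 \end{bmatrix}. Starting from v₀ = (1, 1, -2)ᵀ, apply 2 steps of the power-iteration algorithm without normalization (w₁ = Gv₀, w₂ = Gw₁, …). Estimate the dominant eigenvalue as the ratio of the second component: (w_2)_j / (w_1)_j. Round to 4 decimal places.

w1 = Gv₀ = (2, -14, 2)
w2 = Gw1 = (42, -2, -42)
Ratio at component: -2 / -14 = 0.1429

0.1429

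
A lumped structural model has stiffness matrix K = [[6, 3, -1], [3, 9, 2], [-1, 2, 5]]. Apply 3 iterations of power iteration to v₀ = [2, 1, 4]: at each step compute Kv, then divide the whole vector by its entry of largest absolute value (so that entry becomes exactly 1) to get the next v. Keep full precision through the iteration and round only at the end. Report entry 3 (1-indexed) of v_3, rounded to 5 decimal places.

0.35726

Kv0 = (11.000000, 23.000000, 20.000000); divide by 23.000000 → v1 = (0.478261, 1.000000, 0.869565)
Kv1 = (5.000000, 12.173913, 5.869565); divide by 12.173913 → v2 = (0.410714, 1.000000, 0.482143)
Kv2 = (4.982143, 11.196429, 4.000000); divide by 11.196429 → v3 = (0.444976, 1.000000, 0.357257)
Requested entry of v3: 1120/3135 = 0.35726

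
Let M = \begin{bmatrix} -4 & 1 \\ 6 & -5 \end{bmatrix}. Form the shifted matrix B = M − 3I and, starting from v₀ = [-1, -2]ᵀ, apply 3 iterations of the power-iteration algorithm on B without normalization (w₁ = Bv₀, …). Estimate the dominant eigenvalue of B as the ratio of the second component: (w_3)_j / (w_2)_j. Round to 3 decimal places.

B = M − 3I has rows (-7, 1); (6, -8)
w1 = Bv₀ = (5, 10)
w2 = Bw1 = (-25, -50)
w3 = Bw2 = (125, 250)
Ratio: 250/-50 = -5.000

-5.000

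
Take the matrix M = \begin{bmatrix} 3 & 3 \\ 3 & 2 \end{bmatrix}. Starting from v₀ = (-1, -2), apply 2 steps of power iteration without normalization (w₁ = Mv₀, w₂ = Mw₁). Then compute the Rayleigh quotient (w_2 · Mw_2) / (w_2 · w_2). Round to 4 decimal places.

5.5413

w1 = Mv₀ = (3·(-1) + 3·(-2); 3·(-1) + 2·(-2)) = (-9, -7)
w2 = Mw1 = (3·(-9) + 3·(-7); 3·(-9) + 2·(-7)) = (-48, -41)
Mw2 = (-267, -226)
w2·Mw2 = (-48)·(-267) + (-41)·(-226) = 22082; w2·w2 = (-48)·(-48) + (-41)·(-41) = 3985
λ ≈ 22082/3985 = 5.5413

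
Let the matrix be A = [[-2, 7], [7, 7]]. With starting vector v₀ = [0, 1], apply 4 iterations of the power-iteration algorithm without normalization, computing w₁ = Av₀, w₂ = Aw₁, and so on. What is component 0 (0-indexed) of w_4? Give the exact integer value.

5285

w1 = Av₀ = (7, 7)
w2 = Aw1 = (35, 98)
w3 = Aw2 = (616, 931)
w4 = Aw3 = (5285, 10829)
The requested component of w4 is 5285.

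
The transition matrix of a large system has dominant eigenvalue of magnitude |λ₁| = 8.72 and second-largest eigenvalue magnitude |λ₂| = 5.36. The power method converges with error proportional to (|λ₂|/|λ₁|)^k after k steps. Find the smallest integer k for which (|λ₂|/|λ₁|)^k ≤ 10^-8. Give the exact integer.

38

|λ₂/λ₁| = 5.36/8.72 = 0.61468
Need k ≥ ln(10^-8) / ln(0.61468) = -18.4207 / -0.4867 ≈ 37.852
Smallest integer k satisfying the bound: 38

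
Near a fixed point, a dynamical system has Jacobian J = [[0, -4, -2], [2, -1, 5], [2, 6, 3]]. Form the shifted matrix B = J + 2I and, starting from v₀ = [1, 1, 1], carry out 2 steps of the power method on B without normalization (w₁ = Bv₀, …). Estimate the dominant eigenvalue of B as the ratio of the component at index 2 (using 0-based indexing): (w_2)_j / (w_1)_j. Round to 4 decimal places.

μ ≈ 8.0769

B = J + 2I has rows (2, -4, -2); (2, 1, 5); (2, 6, 5)
w1 = Bv₀ = (-4, 8, 13)
w2 = Bw1 = (-66, 65, 105)
Ratio: 105/13 = 8.0769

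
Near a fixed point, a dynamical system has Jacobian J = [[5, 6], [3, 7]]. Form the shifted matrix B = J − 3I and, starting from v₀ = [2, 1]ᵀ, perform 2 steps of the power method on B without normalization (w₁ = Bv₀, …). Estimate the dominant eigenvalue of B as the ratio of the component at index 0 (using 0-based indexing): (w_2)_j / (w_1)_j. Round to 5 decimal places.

8.00000

B = J − 3I has rows (2, 6); (3, 4)
w1 = Bv₀ = (2·2 + 6·1; 3·2 + 4·1) = (10, 10)
w2 = Bw1 = (2·10 + 6·10; 3·10 + 4·10) = (80, 70)
Ratio: 80/10 = 8.00000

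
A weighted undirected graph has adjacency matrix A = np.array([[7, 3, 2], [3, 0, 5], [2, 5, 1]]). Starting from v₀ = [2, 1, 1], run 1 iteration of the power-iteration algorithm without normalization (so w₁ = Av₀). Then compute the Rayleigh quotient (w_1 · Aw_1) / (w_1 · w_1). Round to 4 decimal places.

λ ≈ 9.8643

w1 = Av₀ = (7·2 + 3·1 + 2·1; 3·2 + 0·1 + 5·1; 2·2 + 5·1 + 1·1) = (19, 11, 10)
Aw1 = (186, 107, 103)
w1·Aw1 = 19·186 + 11·107 + 10·103 = 5741; w1·w1 = 19·19 + 11·11 + 10·10 = 582
λ ≈ 5741/582 = 9.8643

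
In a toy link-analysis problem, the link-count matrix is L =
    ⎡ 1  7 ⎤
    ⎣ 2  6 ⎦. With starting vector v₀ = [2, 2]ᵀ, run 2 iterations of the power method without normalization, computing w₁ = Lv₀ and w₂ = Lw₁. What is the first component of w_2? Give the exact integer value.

w1 = Lv₀ = (1·2 + 7·2; 2·2 + 6·2) = (16, 16)
w2 = Lw1 = (1·16 + 7·16; 2·16 + 6·16) = (128, 128)
The requested component of w2 is 128.

128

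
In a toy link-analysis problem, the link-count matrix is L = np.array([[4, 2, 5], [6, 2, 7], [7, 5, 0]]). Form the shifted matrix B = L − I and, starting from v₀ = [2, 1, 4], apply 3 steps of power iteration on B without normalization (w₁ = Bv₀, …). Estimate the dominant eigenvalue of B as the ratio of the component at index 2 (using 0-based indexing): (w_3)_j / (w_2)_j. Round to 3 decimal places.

B = L − I has rows (3, 2, 5); (6, 1, 7); (7, 5, -1)
w1 = Bv₀ = (3·2 + 2·1 + 5·4; 6·2 + 1·1 + 7·4; 7·2 + 5·1 + (-1)·4) = (28, 41, 15)
w2 = Bw1 = (3·28 + 2·41 + 5·15; 6·28 + 1·41 + 7·15; 7·28 + 5·41 + (-1)·15) = (241, 314, 386)
w3 = Bw2 = (3281, 4462, 2871)
Ratio: 2871/386 = 7.438

μ ≈ 7.438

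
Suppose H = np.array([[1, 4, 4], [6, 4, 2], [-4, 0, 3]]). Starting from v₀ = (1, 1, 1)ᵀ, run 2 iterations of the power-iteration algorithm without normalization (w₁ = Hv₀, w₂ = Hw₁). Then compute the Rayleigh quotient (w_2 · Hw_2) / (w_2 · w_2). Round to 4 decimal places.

6.4600

w1 = Hv₀ = (1·1 + 4·1 + 4·1; 6·1 + 4·1 + 2·1; (-4)·1 + 0·1 + 3·1) = (9, 12, -1)
w2 = Hw1 = (1·9 + 4·12 + 4·(-1); 6·9 + 4·12 + 2·(-1); (-4)·9 + 0·12 + 3·(-1)) = (53, 100, -39)
Hw2 = (297, 640, -329)
w2·Hw2 = 53·297 + 100·640 + (-39)·(-329) = 92572; w2·w2 = 53·53 + 100·100 + (-39)·(-39) = 14330
λ ≈ 92572/14330 = 6.4600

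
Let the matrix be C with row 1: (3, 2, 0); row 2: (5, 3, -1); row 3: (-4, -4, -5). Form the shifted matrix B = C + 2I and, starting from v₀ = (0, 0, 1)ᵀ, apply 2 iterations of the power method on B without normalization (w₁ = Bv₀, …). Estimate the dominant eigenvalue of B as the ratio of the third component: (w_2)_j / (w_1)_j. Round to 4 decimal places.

B = C + 2I has rows (5, 2, 0); (5, 5, -1); (-4, -4, -3)
w1 = Bv₀ = (5·0 + 2·0 + 0·1; 5·0 + 5·0 + (-1)·1; (-4)·0 + (-4)·0 + (-3)·1) = (0, -1, -3)
w2 = Bw1 = (5·0 + 2·(-1) + 0·(-3); 5·0 + 5·(-1) + (-1)·(-3); (-4)·0 + (-4)·(-1) + (-3)·(-3)) = (-2, -2, 13)
Ratio: 13/-3 = -4.3333

-4.3333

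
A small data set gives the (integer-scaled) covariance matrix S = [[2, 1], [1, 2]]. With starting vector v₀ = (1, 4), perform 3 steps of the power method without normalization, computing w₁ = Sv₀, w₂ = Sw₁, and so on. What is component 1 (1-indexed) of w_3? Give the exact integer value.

w1 = Sv₀ = (6, 9)
w2 = Sw1 = (21, 24)
w3 = Sw2 = (66, 69)
The requested component of w3 is 66.

66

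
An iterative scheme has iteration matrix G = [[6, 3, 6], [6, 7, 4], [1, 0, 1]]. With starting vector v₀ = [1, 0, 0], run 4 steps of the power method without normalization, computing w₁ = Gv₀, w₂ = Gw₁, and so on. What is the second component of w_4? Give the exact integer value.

w1 = Gv₀ = (6, 6, 1)
w2 = Gw1 = (60, 82, 7)
w3 = Gw2 = (648, 962, 67)
w4 = Gw3 = (7176, 10890, 715)
The requested component of w4 is 10890.

10890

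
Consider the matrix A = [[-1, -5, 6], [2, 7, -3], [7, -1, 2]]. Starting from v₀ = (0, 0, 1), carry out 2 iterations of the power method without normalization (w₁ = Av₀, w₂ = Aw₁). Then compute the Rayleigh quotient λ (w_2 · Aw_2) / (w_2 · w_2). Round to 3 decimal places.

w1 = Av₀ = ((-1)·0 + (-5)·0 + 6·1; 2·0 + 7·0 + (-3)·1; 7·0 + (-1)·0 + 2·1) = (6, -3, 2)
w2 = Aw1 = ((-1)·6 + (-5)·(-3) + 6·2; 2·6 + 7·(-3) + (-3)·2; 7·6 + (-1)·(-3) + 2·2) = (21, -15, 49)
Aw2 = (348, -210, 260)
w2·Aw2 = 21·348 + (-15)·(-210) + 49·260 = 23198; w2·w2 = 21·21 + (-15)·(-15) + 49·49 = 3067
λ ≈ 23198/3067 = 7.564

λ ≈ 7.564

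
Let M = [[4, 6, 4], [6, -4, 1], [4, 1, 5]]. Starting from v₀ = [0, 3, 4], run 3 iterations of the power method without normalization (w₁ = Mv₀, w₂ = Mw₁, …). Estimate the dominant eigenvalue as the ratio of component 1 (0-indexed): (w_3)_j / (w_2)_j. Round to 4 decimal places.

λ ≈ 1.1081

w1 = Mv₀ = (34, -8, 23)
w2 = Mw1 = (180, 259, 243)
w3 = Mw2 = (3246, 287, 2194)
Ratio at component: 287 / 259 = 1.1081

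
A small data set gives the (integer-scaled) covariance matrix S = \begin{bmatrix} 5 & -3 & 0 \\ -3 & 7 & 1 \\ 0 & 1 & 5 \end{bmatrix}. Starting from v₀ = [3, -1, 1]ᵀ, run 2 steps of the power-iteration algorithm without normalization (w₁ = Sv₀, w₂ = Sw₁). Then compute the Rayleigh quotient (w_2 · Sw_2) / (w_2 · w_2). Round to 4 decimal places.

w1 = Sv₀ = (5·3 + (-3)·(-1) + 0·1; (-3)·3 + 7·(-1) + 1·1; 0·3 + 1·(-1) + 5·1) = (18, -15, 4)
w2 = Sw1 = (5·18 + (-3)·(-15) + 0·4; (-3)·18 + 7·(-15) + 1·4; 0·18 + 1·(-15) + 5·4) = (135, -155, 5)
Sw2 = (1140, -1485, -130)
w2·Sw2 = 135·1140 + (-155)·(-1485) + 5·(-130) = 383425; w2·w2 = 135·135 + (-155)·(-155) + 5·5 = 42275
λ ≈ 383425/42275 = 9.0698

9.0698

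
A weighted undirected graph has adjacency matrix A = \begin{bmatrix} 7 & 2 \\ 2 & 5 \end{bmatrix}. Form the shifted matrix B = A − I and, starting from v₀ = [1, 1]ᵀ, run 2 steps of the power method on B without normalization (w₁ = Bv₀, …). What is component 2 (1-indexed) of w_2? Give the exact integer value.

B = A − I has rows (6, 2); (2, 4)
w1 = Bv₀ = (6·1 + 2·1; 2·1 + 4·1) = (8, 6)
w2 = Bw1 = (6·8 + 2·6; 2·8 + 4·6) = (60, 40)
Requested component of w2: 40

40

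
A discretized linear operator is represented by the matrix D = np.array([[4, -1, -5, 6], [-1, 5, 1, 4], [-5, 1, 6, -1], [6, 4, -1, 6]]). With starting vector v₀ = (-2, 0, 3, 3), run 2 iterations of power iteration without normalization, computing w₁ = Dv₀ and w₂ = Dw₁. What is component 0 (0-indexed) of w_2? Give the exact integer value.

-144

w1 = Dv₀ = (-5, 17, 25, 3)
w2 = Dw1 = (-144, 127, 189, 31)
The requested component of w2 is -144.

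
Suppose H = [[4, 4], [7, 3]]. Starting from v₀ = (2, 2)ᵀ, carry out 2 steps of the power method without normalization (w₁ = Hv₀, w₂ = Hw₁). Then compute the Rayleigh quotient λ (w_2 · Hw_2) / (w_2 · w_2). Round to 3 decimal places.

8.826

w1 = Hv₀ = (16, 20)
w2 = Hw1 = (144, 172)
Hw2 = (1264, 1524)
w2·Hw2 = 144·1264 + 172·1524 = 444144; w2·w2 = 144·144 + 172·172 = 50320
λ ≈ 444144/50320 = 8.826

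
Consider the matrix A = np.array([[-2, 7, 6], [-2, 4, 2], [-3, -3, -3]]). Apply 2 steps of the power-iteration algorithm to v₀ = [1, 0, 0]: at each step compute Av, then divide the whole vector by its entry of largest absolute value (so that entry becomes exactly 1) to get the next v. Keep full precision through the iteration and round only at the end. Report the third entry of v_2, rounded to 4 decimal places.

Av0 = (-2.00000, -2.00000, -3.00000); divide by -3.00000 → v1 = (0.66667, 0.66667, 1.00000)
Av1 = (9.33333, 3.33333, -7.00000); divide by 9.33333 → v2 = (1.00000, 0.35714, -0.75000)
Requested entry of v2: 21/-28 = -0.7500

-0.7500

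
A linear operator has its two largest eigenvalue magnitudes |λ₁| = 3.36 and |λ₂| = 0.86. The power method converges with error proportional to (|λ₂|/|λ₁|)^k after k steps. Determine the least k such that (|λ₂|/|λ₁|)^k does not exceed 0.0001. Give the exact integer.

7

|λ₂/λ₁| = 0.86/3.36 = 0.25595
Need k ≥ ln(0.0001) / ln(0.25595) = -9.2103 / -1.3628 ≈ 6.759
Smallest integer k satisfying the bound: 7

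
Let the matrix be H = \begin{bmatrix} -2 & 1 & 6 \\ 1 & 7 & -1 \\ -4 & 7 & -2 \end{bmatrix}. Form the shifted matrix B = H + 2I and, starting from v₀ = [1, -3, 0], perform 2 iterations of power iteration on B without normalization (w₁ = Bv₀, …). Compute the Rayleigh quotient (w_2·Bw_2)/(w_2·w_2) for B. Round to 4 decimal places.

B = H + 2I has rows (0, 1, 6); (1, 9, -1); (-4, 7, 0)
w1 = Bv₀ = (0·1 + 1·(-3) + 6·0; 1·1 + 9·(-3) + (-1)·0; (-4)·1 + 7·(-3) + 0·0) = (-3, -26, -25)
w2 = Bw1 = (0·(-3) + 1·(-26) + 6·(-25); 1·(-3) + 9·(-26) + (-1)·(-25); (-4)·(-3) + 7·(-26) + 0·(-25)) = (-176, -212, -170)
Bw2 = (-1232, -1914, -780)
w2·Bw2 = 755200; w2·w2 = 104820; μ ≈ 755200/104820 = 7.2047

μ ≈ 7.2047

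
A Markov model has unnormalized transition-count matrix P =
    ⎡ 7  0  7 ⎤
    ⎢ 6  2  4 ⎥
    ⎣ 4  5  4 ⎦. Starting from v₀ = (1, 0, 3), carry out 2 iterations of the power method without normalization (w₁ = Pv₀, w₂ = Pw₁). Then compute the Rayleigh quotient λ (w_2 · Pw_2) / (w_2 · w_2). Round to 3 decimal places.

w1 = Pv₀ = (7·1 + 0·0 + 7·3; 6·1 + 2·0 + 4·3; 4·1 + 5·0 + 4·3) = (28, 18, 16)
w2 = Pw1 = (7·28 + 0·18 + 7·16; 6·28 + 2·18 + 4·16; 4·28 + 5·18 + 4·16) = (308, 268, 266)
Pw2 = (4018, 3448, 3636)
w2·Pw2 = 308·4018 + 268·3448 + 266·3636 = 3128784; w2·w2 = 308·308 + 268·268 + 266·266 = 237444
λ ≈ 3128784/237444 = 13.177

λ ≈ 13.177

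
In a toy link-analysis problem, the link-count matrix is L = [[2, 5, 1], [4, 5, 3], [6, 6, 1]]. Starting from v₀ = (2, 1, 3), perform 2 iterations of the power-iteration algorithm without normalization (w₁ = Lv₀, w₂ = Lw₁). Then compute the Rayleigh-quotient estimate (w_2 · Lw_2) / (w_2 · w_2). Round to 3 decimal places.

w1 = Lv₀ = (12, 22, 21)
w2 = Lw1 = (155, 221, 225)
Lw2 = (1640, 2400, 2481)
w2·Lw2 = 155·1640 + 221·2400 + 225·2481 = 1342825; w2·w2 = 155·155 + 221·221 + 225·225 = 123491
λ ≈ 1342825/123491 = 10.874

10.874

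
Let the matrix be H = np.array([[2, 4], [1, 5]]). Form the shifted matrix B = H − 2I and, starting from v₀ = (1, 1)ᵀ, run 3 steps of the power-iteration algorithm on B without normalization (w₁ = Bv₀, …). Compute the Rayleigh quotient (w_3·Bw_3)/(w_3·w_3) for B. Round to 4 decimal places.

B = H − 2I has rows (0, 4); (1, 3)
w1 = Bv₀ = (0·1 + 4·1; 1·1 + 3·1) = (4, 4)
w2 = Bw1 = (0·4 + 4·4; 1·4 + 3·4) = (16, 16)
w3 = Bw2 = (64, 64)
Bw3 = (256, 256)
w3·Bw3 = 32768; w3·w3 = 8192; μ ≈ 32768/8192 = 4.0000

μ ≈ 4.0000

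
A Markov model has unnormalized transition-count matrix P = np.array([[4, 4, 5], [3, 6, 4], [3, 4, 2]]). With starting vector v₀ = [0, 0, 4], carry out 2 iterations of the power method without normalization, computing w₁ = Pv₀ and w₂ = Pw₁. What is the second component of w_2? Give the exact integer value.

188

w1 = Pv₀ = (20, 16, 8)
w2 = Pw1 = (184, 188, 140)
The requested component of w2 is 188.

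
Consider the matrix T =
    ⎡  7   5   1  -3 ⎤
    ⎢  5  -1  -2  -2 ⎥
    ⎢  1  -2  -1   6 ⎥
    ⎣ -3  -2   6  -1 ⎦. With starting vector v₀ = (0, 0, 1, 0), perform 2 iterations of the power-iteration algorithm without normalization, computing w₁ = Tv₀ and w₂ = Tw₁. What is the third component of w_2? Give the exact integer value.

w1 = Tv₀ = (7·0 + 5·0 + 1·1 + (-3)·0; 5·0 + (-1)·0 + (-2)·1 + (-2)·0; 1·0 + (-2)·0 + (-1)·1 + 6·0; (-3)·0 + (-2)·0 + 6·1 + (-1)·0) = (1, -2, -1, 6)
w2 = Tw1 = (7·1 + 5·(-2) + 1·(-1) + (-3)·6; 5·1 + (-1)·(-2) + (-2)·(-1) + (-2)·6; 1·1 + (-2)·(-2) + (-1)·(-1) + 6·6; (-3)·1 + (-2)·(-2) + 6·(-1) + (-1)·6) = (-22, -3, 42, -11)
The requested component of w2 is 42.

42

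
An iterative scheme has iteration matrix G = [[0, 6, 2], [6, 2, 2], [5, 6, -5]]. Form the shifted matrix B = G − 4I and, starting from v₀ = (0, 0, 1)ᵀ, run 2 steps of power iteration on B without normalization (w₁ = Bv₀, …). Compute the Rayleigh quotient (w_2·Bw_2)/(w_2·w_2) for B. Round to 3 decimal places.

-10.373

B = G − 4I has rows (-4, 6, 2); (6, -2, 2); (5, 6, -9)
w1 = Bv₀ = ((-4)·0 + 6·0 + 2·1; 6·0 + (-2)·0 + 2·1; 5·0 + 6·0 + (-9)·1) = (2, 2, -9)
w2 = Bw1 = ((-4)·2 + 6·2 + 2·(-9); 6·2 + (-2)·2 + 2·(-9); 5·2 + 6·2 + (-9)·(-9)) = (-14, -10, 103)
Bw2 = (202, 142, -1057)
w2·Bw2 = -113119; w2·w2 = 10905; μ ≈ -113119/10905 = -10.373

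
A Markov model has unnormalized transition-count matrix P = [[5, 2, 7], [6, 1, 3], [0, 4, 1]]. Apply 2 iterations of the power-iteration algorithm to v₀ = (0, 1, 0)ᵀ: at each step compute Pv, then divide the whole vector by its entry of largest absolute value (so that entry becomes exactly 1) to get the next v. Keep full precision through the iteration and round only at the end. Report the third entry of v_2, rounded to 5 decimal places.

0.20000

Pv0 = (2.000000, 1.000000, 4.000000); divide by 4.000000 → v1 = (0.500000, 0.250000, 1.000000)
Pv1 = (10.000000, 6.250000, 2.000000); divide by 10.000000 → v2 = (1.000000, 0.625000, 0.200000)
Requested entry of v2: 8/40 = 0.20000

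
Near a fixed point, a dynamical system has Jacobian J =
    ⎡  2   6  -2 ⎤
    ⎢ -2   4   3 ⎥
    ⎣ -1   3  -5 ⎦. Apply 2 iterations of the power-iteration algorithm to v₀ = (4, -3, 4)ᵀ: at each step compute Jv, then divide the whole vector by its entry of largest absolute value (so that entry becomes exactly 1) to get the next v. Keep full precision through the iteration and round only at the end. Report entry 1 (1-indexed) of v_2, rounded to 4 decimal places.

Jv0 = (-18.00000, -8.00000, -33.00000); divide by -33.00000 → v1 = (0.54545, 0.24242, 1.00000)
Jv1 = (0.54545, 2.87879, -4.81818); divide by -4.81818 → v2 = (-0.11321, -0.59748, 1.00000)
Requested entry of v2: -18/159 = -0.1132

-0.1132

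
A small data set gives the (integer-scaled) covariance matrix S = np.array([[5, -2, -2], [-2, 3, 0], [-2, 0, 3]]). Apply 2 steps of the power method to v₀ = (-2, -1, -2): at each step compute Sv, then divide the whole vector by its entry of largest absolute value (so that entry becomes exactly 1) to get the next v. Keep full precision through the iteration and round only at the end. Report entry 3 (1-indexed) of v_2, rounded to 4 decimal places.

-0.1111

Sv0 = (-4.00000, 1.00000, -2.00000); divide by -4.00000 → v1 = (1.00000, -0.25000, 0.50000)
Sv1 = (4.50000, -2.75000, -0.50000); divide by 4.50000 → v2 = (1.00000, -0.61111, -0.11111)
Requested entry of v2: 2/-18 = -0.1111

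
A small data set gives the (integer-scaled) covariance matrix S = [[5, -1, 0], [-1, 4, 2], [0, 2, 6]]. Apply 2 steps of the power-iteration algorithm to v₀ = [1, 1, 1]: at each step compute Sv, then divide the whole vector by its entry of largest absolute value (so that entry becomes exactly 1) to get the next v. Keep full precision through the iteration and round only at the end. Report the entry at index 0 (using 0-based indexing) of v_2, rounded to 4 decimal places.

Sv0 = (4.00000, 5.00000, 8.00000); divide by 8.00000 → v1 = (0.50000, 0.62500, 1.00000)
Sv1 = (1.87500, 4.00000, 7.25000); divide by 7.25000 → v2 = (0.25862, 0.55172, 1.00000)
Requested entry of v2: 15/58 = 0.2586

0.2586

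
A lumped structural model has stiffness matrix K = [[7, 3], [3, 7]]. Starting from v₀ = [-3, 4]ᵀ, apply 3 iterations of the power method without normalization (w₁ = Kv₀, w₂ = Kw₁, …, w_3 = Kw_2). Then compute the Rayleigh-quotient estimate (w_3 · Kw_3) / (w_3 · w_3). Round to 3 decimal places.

8.997

w1 = Kv₀ = (7·(-3) + 3·4; 3·(-3) + 7·4) = (-9, 19)
w2 = Kw1 = (7·(-9) + 3·19; 3·(-9) + 7·19) = (-6, 106)
w3 = Kw2 = (276, 724)
Kw3 = (4104, 5896)
w3·Kw3 = 276·4104 + 724·5896 = 5401408; w3·w3 = 276·276 + 724·724 = 600352
λ ≈ 5401408/600352 = 8.997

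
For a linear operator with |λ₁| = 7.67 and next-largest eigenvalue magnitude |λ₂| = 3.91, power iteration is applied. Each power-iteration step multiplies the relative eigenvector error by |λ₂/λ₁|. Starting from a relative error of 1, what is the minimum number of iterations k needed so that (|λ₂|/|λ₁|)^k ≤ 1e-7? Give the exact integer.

24

|λ₂/λ₁| = 3.91/7.67 = 0.50978
Need k ≥ ln(1e-7) / ln(0.50978) = -16.1181 / -0.6738 ≈ 23.922
Smallest integer k satisfying the bound: 24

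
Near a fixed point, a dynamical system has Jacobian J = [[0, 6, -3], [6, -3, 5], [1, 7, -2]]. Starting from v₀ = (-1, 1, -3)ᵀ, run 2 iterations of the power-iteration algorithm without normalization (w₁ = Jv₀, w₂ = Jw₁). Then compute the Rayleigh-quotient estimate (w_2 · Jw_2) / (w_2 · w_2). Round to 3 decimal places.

-10.842

w1 = Jv₀ = (15, -24, 12)
w2 = Jw1 = (-180, 222, -177)
Jw2 = (1863, -2631, 1728)
w2·Jw2 = (-180)·1863 + 222·(-2631) + (-177)·1728 = -1225278; w2·w2 = (-180)·(-180) + 222·222 + (-177)·(-177) = 113013
λ ≈ -1225278/113013 = -10.842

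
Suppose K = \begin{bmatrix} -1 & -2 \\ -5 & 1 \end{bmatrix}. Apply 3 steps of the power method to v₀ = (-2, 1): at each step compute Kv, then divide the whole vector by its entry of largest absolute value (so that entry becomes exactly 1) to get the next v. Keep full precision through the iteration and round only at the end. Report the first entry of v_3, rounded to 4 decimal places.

Kv0 = (0.00000, 11.00000); divide by 11.00000 → v1 = (0.00000, 1.00000)
Kv1 = (-2.00000, 1.00000); divide by -2.00000 → v2 = (1.00000, -0.50000)
Kv2 = (0.00000, -5.50000); divide by -5.50000 → v3 = (0.00000, 1.00000)
Requested entry of v3: 0/121 = 0.0000

0.0000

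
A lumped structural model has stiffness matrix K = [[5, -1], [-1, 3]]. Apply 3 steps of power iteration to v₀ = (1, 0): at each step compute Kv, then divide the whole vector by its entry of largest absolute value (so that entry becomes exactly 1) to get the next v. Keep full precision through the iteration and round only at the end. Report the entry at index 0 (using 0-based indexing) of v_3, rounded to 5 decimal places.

Kv0 = (5.000000, -1.000000); divide by 5.000000 → v1 = (1.000000, -0.200000)
Kv1 = (5.200000, -1.600000); divide by 5.200000 → v2 = (1.000000, -0.307692)
Kv2 = (5.307692, -1.923077); divide by 5.307692 → v3 = (1.000000, -0.362319)
Requested entry of v3: 138/138 = 1.00000

1.00000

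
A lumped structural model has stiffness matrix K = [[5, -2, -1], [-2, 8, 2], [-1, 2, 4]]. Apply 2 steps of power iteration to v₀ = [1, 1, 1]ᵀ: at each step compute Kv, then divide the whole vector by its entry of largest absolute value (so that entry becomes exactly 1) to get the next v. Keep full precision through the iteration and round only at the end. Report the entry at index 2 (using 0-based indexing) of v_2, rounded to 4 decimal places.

0.4857

Kv0 = (2.00000, 8.00000, 5.00000); divide by 8.00000 → v1 = (0.25000, 1.00000, 0.62500)
Kv1 = (-1.37500, 8.75000, 4.25000); divide by 8.75000 → v2 = (-0.15714, 1.00000, 0.48571)
Requested entry of v2: 34/70 = 0.4857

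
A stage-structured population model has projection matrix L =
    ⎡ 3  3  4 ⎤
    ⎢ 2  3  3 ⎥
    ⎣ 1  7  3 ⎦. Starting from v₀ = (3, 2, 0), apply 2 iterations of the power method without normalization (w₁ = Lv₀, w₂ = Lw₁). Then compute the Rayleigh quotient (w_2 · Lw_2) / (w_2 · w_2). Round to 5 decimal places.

w1 = Lv₀ = (3·3 + 3·2 + 4·0; 2·3 + 3·2 + 3·0; 1·3 + 7·2 + 3·0) = (15, 12, 17)
w2 = Lw1 = (3·15 + 3·12 + 4·17; 2·15 + 3·12 + 3·17; 1·15 + 7·12 + 3·17) = (149, 117, 150)
Lw2 = (1398, 1099, 1418)
w2·Lw2 = 149·1398 + 117·1099 + 150·1418 = 549585; w2·w2 = 149·149 + 117·117 + 150·150 = 58390
λ ≈ 549585/58390 = 9.41231

9.41231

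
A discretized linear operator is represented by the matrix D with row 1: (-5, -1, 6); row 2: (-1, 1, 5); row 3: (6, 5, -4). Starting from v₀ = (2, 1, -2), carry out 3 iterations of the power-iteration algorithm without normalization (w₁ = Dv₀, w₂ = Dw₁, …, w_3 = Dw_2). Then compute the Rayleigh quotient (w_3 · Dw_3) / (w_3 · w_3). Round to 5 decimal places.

w1 = Dv₀ = (-23, -11, 25)
w2 = Dw1 = (276, 137, -293)
w3 = Dw2 = (-3275, -1604, 3513)
Dw3 = (39057, 19236, -41722)
w3·Dw3 = (-3275)·39057 + (-1604)·19236 + 3513·(-41722) = -305335605; w3·w3 = (-3275)·(-3275) + (-1604)·(-1604) + 3513·3513 = 25639610
λ ≈ -305335605/25639610 = -11.90875

-11.90875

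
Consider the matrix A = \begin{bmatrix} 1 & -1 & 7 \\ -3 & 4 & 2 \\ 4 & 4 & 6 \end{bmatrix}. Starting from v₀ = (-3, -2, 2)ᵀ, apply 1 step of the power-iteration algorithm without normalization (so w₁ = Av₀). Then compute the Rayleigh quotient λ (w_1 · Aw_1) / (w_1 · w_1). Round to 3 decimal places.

w1 = Av₀ = (1·(-3) + (-1)·(-2) + 7·2; (-3)·(-3) + 4·(-2) + 2·2; 4·(-3) + 4·(-2) + 6·2) = (13, 5, -8)
Aw1 = (-48, -35, 24)
w1·Aw1 = 13·(-48) + 5·(-35) + (-8)·24 = -991; w1·w1 = 13·13 + 5·5 + (-8)·(-8) = 258
λ ≈ -991/258 = -3.841

-3.841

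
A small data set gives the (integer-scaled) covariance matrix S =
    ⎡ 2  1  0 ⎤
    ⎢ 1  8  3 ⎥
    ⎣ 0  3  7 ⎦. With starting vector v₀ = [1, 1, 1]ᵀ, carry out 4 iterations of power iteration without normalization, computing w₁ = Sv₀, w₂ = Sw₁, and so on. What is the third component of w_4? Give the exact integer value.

w1 = Sv₀ = (2·1 + 1·1 + 0·1; 1·1 + 8·1 + 3·1; 0·1 + 3·1 + 7·1) = (3, 12, 10)
w2 = Sw1 = (2·3 + 1·12 + 0·10; 1·3 + 8·12 + 3·10; 0·3 + 3·12 + 7·10) = (18, 129, 106)
w3 = Sw2 = (165, 1368, 1129)
w4 = Sw3 = (1698, 14496, 12007)
The requested component of w4 is 12007.

12007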